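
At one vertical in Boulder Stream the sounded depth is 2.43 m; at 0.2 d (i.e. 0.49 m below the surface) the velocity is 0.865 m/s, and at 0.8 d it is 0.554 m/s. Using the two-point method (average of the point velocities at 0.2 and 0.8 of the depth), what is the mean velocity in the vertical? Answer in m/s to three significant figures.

v̄ = (0.865 + 0.554) / 2 = 0.7095 m/s

0.710 m/s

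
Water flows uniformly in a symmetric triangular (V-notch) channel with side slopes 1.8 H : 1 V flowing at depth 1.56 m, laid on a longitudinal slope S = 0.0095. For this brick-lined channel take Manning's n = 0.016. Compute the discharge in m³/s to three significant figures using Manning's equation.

A = z·y² = 1.8×1.56² = 4.380 m²
P = 2y√(1+z²) = 2×1.56×√(1+1.8²) = 6.424 m
R = A/P = 4.380/6.424 = 0.6818 m
Q = (1/n)·A·R^(2/3)·S^(1/2) = (1/0.016) × 4.380 × 0.6818^(2/3) × 0.0095^(1/2) = 20.67 m³/s

20.7 m³/s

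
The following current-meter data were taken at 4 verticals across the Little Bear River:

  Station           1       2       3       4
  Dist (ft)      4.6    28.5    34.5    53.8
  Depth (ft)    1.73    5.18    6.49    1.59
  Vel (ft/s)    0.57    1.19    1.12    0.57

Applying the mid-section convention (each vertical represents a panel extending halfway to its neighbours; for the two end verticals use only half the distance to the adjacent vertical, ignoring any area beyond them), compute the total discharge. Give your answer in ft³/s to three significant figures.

205 ft³/s

w_1 = (28.5 − 4.6)/2 = 11.95 ft; q_1 = 0.57 × 1.73 × 11.95 = 11.78 ft³/s
w_2 = (34.5 − 4.6)/2 = 14.95 ft; q_2 = 1.19 × 5.18 × 14.95 = 92.15 ft³/s
w_3 = (53.8 − 28.5)/2 = 12.65 ft; q_3 = 1.12 × 6.49 × 12.65 = 91.95 ft³/s
w_4 = (53.8 − 34.5)/2 = 9.65 ft; q_4 = 0.57 × 1.59 × 9.65 = 8.746 ft³/s
Q = Σ qᵢ = 204.6 ft³/s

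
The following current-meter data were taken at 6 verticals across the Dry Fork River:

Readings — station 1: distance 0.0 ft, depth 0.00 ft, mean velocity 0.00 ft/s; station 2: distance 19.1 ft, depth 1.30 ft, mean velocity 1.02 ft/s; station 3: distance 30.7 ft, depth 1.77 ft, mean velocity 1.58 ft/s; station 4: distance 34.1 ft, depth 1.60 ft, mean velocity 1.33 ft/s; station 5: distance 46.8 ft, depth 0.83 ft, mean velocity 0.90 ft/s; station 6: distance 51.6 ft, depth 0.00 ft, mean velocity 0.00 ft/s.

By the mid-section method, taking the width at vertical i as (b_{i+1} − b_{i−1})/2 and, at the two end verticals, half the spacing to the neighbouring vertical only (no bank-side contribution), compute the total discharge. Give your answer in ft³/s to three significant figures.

w_2 = (30.7 − 0.0)/2 = 15.35 ft; q_2 = 1.02 × 1.30 × 15.35 = 20.35 ft³/s
w_3 = (34.1 − 19.1)/2 = 7.5 ft; q_3 = 1.58 × 1.77 × 7.5 = 20.97 ft³/s
w_4 = (46.8 − 30.7)/2 = 8.05 ft; q_4 = 1.33 × 1.60 × 8.05 = 17.13 ft³/s
w_5 = (51.6 − 34.1)/2 = 8.75 ft; q_5 = 0.90 × 0.83 × 8.75 = 6.536 ft³/s
Stations 1, 6 contribute zero (depth or velocity is 0).
Q = Σ qᵢ = 65.00 ft³/s

65.0 ft³/s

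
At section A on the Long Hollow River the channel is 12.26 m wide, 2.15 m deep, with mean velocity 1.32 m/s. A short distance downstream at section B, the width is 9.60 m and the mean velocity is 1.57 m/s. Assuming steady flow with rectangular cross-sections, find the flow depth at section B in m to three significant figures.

Q = A₁V₁ = (12.26×2.15) × 1.32 = 34.79 m³/s
d₂ = Q/(b₂ V₂) = 34.79/(9.60×1.57) = 2.309 m

2.31 m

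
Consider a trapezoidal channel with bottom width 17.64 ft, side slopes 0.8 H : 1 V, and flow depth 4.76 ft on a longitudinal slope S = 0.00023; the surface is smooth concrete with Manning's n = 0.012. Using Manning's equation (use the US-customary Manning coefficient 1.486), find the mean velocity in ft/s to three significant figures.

A = (b + z·y)·y = (17.64 + 0.8×4.76)×4.76 = 102.1 ft²
P = b + 2y√(1+z²) = 17.64 + 2×4.76×√(1+0.8²) = 29.83 ft
R = A/P = 102.1/29.83 = 3.422 ft
Q = (1.486/n)·A·R^(2/3)·S^(1/2) = (1.486/0.012) × 102.1 × 3.422^(2/3) × 0.00023^(1/2) = 435.4 ft³/s
V = Q/A = 435.4/102.1 = 4.265 ft/s

4.26 ft/s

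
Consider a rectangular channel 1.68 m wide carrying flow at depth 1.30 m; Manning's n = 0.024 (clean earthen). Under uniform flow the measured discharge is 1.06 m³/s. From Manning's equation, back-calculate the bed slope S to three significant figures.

A = b·y = 1.68 × 1.30 = 2.184 m²
P = b + 2y = 1.68 + 2×1.30 = 4.280 m
R = A/P = 2.184/4.280 = 0.5103 m
S = (Q·n / (1·A·R^(2/3)))² = (1.06×0.024 / (1×2.184×0.6386))² = 0.0003327

0.000333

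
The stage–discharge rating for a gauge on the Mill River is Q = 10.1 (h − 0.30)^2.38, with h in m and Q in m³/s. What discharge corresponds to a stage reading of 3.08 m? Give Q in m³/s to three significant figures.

Q = 10.1 × (3.08 − 0.30)^2.38 = 10.1 × 2.78^2.38 = 115.1 m³/s

115 m³/s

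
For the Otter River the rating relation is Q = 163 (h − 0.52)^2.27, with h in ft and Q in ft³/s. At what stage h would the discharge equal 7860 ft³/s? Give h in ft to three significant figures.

h − h₀ = (Q/C)^(1/b) = (7860/163)^(1/2.27) = 5.515 ft
h = 0.52 + 5.515 = 6.035 ft

6.03 ft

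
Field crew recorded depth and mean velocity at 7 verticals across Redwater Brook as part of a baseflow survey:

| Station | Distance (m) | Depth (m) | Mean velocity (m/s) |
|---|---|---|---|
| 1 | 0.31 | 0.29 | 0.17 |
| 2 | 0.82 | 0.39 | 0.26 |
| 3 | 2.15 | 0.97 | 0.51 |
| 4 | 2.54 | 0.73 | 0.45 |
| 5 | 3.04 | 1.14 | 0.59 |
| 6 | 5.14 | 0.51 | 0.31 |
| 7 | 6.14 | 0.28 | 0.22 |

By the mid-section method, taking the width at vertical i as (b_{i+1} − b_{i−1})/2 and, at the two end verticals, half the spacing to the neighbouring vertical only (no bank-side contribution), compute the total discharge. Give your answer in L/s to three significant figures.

1830 L/s

w_1 = (0.82 − 0.31)/2 = 0.255 m; q_1 = 0.17 × 0.29 × 0.255 = 0.01257 m³/s
w_2 = (2.15 − 0.31)/2 = 0.92 m; q_2 = 0.26 × 0.39 × 0.92 = 0.09329 m³/s
w_3 = (2.54 − 0.82)/2 = 0.86 m; q_3 = 0.51 × 0.97 × 0.86 = 0.4254 m³/s
w_4 = (3.04 − 2.15)/2 = 0.445 m; q_4 = 0.45 × 0.73 × 0.445 = 0.1462 m³/s
w_5 = (5.14 − 2.54)/2 = 1.3 m; q_5 = 0.59 × 1.14 × 1.3 = 0.8744 m³/s
w_6 = (6.14 − 3.04)/2 = 1.55 m; q_6 = 0.31 × 0.51 × 1.55 = 0.2451 m³/s
w_7 = (6.14 − 5.14)/2 = 0.5 m; q_7 = 0.22 × 0.28 × 0.5 = 0.03080 m³/s
Q = Σ qᵢ = 1.828 m³/s
= 1.828 × 1000 = 1828 L/s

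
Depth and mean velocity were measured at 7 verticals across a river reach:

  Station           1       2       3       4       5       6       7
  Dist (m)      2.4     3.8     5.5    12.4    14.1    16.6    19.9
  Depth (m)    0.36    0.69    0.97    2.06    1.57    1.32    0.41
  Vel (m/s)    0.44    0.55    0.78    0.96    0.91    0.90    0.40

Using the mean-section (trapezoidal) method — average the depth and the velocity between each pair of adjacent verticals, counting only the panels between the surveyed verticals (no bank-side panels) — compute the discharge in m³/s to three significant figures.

Panel 1-2: Δb = 1.4 m, d̄ = (0.36+0.69)/2 = 0.525, v̄ = (0.44+0.55)/2 = 0.495 → q = 1.4×0.525×0.495 = 0.3638 m³/s
Panel 2-3: Δb = 1.7 m, d̄ = (0.69+0.97)/2 = 0.83, v̄ = (0.55+0.78)/2 = 0.665 → q = 1.7×0.83×0.665 = 0.9383 m³/s
Panel 3-4: Δb = 6.9 m, d̄ = (0.97+2.06)/2 = 1.515, v̄ = (0.78+0.96)/2 = 0.87 → q = 6.9×1.515×0.87 = 9.095 m³/s
Panel 4-5: Δb = 1.7 m, d̄ = (2.06+1.57)/2 = 1.815, v̄ = (0.96+0.91)/2 = 0.935 → q = 1.7×1.815×0.935 = 2.885 m³/s
Panel 5-6: Δb = 2.5 m, d̄ = (1.57+1.32)/2 = 1.445, v̄ = (0.91+0.90)/2 = 0.905 → q = 2.5×1.445×0.905 = 3.269 m³/s
Panel 6-7: Δb = 3.3 m, d̄ = (1.32+0.41)/2 = 0.865, v̄ = (0.90+0.40)/2 = 0.65 → q = 3.3×0.865×0.65 = 1.855 m³/s
Q = Σ q = 18.41 m³/s

18.4 m³/s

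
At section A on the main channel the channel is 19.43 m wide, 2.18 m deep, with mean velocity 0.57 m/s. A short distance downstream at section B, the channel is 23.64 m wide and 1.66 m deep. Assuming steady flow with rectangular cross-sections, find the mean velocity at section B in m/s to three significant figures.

0.615 m/s

Q = A₁V₁ = (19.43×2.18) × 0.57 = 24.14 m³/s
A₂ = 23.64 × 1.66 = 39.24 m²
V₂ = Q/A₂ = 24.14/39.24 = 0.6152 m/s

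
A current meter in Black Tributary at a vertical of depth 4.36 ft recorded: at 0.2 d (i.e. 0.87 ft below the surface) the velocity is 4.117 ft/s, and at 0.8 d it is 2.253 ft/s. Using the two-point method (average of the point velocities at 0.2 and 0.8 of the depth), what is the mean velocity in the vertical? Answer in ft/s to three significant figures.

3.19 ft/s

v̄ = (4.117 + 2.253) / 2 = 3.185 ft/s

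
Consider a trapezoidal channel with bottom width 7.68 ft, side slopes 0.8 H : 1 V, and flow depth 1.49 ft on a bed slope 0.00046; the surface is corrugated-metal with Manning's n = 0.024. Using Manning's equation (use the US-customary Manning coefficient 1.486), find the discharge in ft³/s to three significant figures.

19.3 ft³/s

A = (b + z·y)·y = (7.68 + 0.8×1.49)×1.49 = 13.22 ft²
P = b + 2y√(1+z²) = 7.68 + 2×1.49×√(1+0.8²) = 11.50 ft
R = A/P = 13.22/11.50 = 1.150 ft
Q = (1.486/n)·A·R^(2/3)·S^(1/2) = (1.486/0.024) × 13.22 × 1.150^(2/3) × 0.00046^(1/2) = 19.27 ft³/s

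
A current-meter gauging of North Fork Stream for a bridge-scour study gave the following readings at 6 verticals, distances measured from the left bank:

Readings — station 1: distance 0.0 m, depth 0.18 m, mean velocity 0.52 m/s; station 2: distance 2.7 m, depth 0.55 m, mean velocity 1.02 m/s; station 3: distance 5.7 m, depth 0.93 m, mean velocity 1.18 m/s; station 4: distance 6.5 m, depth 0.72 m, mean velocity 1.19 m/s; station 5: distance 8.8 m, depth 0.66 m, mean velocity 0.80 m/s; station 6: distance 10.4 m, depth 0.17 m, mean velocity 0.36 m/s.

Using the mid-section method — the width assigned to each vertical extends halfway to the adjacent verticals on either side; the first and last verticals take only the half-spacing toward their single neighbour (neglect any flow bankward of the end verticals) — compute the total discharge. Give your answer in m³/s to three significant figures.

w_1 = (2.7 − 0.0)/2 = 1.35 m; q_1 = 0.52 × 0.18 × 1.35 = 0.1264 m³/s
w_2 = (5.7 − 0.0)/2 = 2.85 m; q_2 = 1.02 × 0.55 × 2.85 = 1.599 m³/s
w_3 = (6.5 − 2.7)/2 = 1.9 m; q_3 = 1.18 × 0.93 × 1.9 = 2.085 m³/s
w_4 = (8.8 − 5.7)/2 = 1.55 m; q_4 = 1.19 × 0.72 × 1.55 = 1.328 m³/s
w_5 = (10.4 − 6.5)/2 = 1.95 m; q_5 = 0.80 × 0.66 × 1.95 = 1.030 m³/s
w_6 = (10.4 − 8.8)/2 = 0.8 m; q_6 = 0.36 × 0.17 × 0.8 = 0.04896 m³/s
Q = Σ qᵢ = 6.217 m³/s

6.22 m³/s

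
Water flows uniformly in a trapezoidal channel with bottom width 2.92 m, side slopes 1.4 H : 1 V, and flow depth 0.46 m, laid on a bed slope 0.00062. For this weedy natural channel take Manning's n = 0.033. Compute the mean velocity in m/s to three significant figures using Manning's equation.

A = (b + z·y)·y = (2.92 + 1.4×0.46)×0.46 = 1.639 m²
P = b + 2y√(1+z²) = 2.92 + 2×0.46×√(1+1.4²) = 4.503 m
R = A/P = 1.639/4.503 = 0.3641 m
Q = (1/n)·A·R^(2/3)·S^(1/2) = (1/0.033) × 1.639 × 0.3641^(2/3) × 0.00062^(1/2) = 0.6307 m³/s
V = Q/A = 0.6307/1.639 = 0.3847 m/s

0.385 m/s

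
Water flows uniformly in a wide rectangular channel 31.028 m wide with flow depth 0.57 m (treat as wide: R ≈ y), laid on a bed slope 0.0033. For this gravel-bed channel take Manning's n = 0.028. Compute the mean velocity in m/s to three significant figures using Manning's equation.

1.41 m/s

A = b·y = 31.028 × 0.57 = 17.69 m²
Wide channel: R ≈ y = 0.57 m
Q = (1/n)·A·R^(2/3)·S^(1/2) = (1/0.028) × 17.69 × 0.5700^(2/3) × 0.0033^(1/2) = 24.94 m³/s
V = Q/A = 24.94/17.69 = 1.410 m/s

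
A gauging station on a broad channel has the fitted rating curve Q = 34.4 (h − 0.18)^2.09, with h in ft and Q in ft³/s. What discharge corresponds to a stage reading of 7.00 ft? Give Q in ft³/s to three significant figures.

Q = 34.4 × (7.00 − 0.18)^2.09 = 34.4 × 6.82^2.09 = 1902 ft³/s

1900 ft³/s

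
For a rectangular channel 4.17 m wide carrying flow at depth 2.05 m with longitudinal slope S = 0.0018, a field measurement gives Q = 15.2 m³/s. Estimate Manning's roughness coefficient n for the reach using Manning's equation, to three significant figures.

0.0244

A = b·y = 4.17 × 2.05 = 8.549 m²
P = b + 2y = 4.17 + 2×2.05 = 8.270 m
R = A/P = 8.549/8.270 = 1.034 m
n = (1/Q)·A·R^(2/3)·S^(1/2) = (1/15.2) × 8.549 × 1.022 × 0.04243 = 0.02439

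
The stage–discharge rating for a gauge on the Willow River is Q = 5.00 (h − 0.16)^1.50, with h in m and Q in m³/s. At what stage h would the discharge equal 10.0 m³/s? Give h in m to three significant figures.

h − h₀ = (Q/C)^(1/b) = (10.0/5.00)^(1/1.50) = 1.587 m
h = 0.16 + 1.587 = 1.747 m

1.75 m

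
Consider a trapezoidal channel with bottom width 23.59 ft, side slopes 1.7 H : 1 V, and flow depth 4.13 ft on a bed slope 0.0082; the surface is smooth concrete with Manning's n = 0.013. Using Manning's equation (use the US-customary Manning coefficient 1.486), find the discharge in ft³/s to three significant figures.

2820 ft³/s

A = (b + z·y)·y = (23.59 + 1.7×4.13)×4.13 = 126.4 ft²
P = b + 2y√(1+z²) = 23.59 + 2×4.13×√(1+1.7²) = 39.88 ft
R = A/P = 126.4/39.88 = 3.170 ft
Q = (1.486/n)·A·R^(2/3)·S^(1/2) = (1.486/0.013) × 126.4 × 3.170^(2/3) × 0.0082^(1/2) = 2824 ft³/s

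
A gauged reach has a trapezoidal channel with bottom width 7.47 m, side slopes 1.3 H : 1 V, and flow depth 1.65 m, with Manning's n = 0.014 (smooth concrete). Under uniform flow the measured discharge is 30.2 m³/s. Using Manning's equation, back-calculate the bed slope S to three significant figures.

A = (b + z·y)·y = (7.47 + 1.3×1.65)×1.65 = 15.86 m²
P = b + 2y√(1+z²) = 7.47 + 2×1.65×√(1+1.3²) = 12.88 m
R = A/P = 15.86/12.88 = 1.232 m
S = (Q·n / (1·A·R^(2/3)))² = (30.2×0.014 / (1×15.86×1.149))² = 0.0005380

0.000538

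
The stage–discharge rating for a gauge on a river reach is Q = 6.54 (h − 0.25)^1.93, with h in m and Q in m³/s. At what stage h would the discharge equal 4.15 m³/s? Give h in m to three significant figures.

1.04 m

h − h₀ = (Q/C)^(1/b) = (4.15/6.54)^(1/1.93) = 0.7900 m
h = 0.25 + 0.7900 = 1.040 m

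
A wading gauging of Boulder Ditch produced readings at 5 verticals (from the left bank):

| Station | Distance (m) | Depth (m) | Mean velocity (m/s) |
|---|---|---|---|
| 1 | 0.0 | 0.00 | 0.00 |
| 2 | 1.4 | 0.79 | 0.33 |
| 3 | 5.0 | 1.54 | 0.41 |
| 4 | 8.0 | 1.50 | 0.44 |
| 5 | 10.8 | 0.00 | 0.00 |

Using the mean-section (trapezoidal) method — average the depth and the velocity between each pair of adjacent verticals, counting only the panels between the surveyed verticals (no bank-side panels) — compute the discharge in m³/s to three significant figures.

Panel 1-2: Δb = 1.4 m, d̄ = (0.00+0.79)/2 = 0.395, v̄ = (0.00+0.33)/2 = 0.165 → q = 1.4×0.395×0.165 = 0.09125 m³/s
Panel 2-3: Δb = 3.6 m, d̄ = (0.79+1.54)/2 = 1.165, v̄ = (0.33+0.41)/2 = 0.37 → q = 3.6×1.165×0.37 = 1.552 m³/s
Panel 3-4: Δb = 3 m, d̄ = (1.54+1.50)/2 = 1.52, v̄ = (0.41+0.44)/2 = 0.425 → q = 3×1.52×0.425 = 1.938 m³/s
Panel 4-5: Δb = 2.8 m, d̄ = (1.50+0.00)/2 = 0.75, v̄ = (0.44+0.00)/2 = 0.22 → q = 2.8×0.75×0.22 = 0.4620 m³/s
Q = Σ q = 4.043 m³/s

4.04 m³/s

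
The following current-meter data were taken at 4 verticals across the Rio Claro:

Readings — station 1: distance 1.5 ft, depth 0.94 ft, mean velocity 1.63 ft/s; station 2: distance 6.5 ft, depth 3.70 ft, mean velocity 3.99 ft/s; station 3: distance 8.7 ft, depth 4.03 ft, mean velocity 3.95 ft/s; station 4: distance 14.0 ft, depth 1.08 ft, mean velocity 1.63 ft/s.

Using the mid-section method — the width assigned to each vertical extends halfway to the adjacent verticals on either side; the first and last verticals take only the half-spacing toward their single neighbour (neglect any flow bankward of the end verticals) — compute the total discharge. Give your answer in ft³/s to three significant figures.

w_1 = (6.5 − 1.5)/2 = 2.5 ft; q_1 = 1.63 × 0.94 × 2.5 = 3.831 ft³/s
w_2 = (8.7 − 1.5)/2 = 3.6 ft; q_2 = 3.99 × 3.70 × 3.6 = 53.15 ft³/s
w_3 = (14.0 − 6.5)/2 = 3.75 ft; q_3 = 3.95 × 4.03 × 3.75 = 59.69 ft³/s
w_4 = (14.0 − 8.7)/2 = 2.65 ft; q_4 = 1.63 × 1.08 × 2.65 = 4.665 ft³/s
Q = Σ qᵢ = 121.3 ft³/s

121 ft³/s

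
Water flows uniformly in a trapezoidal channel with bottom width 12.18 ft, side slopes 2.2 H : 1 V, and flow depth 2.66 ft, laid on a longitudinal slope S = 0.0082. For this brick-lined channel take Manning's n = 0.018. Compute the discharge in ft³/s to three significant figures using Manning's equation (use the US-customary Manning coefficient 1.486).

A = (b + z·y)·y = (12.18 + 2.2×2.66)×2.66 = 47.97 ft²
P = b + 2y√(1+z²) = 12.18 + 2×2.66×√(1+2.2²) = 25.04 ft
R = A/P = 47.97/25.04 = 1.916 ft
Q = (1.486/n)·A·R^(2/3)·S^(1/2) = (1.486/0.018) × 47.97 × 1.916^(2/3) × 0.0082^(1/2) = 553.1 ft³/s

553 ft³/s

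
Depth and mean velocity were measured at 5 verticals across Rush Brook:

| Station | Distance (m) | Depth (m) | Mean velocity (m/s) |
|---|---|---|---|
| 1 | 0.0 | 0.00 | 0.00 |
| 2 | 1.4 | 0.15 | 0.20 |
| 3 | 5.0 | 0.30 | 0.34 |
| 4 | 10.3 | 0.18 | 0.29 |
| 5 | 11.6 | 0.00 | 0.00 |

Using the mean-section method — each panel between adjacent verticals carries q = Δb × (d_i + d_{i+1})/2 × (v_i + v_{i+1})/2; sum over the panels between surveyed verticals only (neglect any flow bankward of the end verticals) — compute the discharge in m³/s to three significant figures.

0.647 m³/s

Panel 1-2: Δb = 1.4 m, d̄ = (0.00+0.15)/2 = 0.075, v̄ = (0.00+0.20)/2 = 0.1 → q = 1.4×0.075×0.1 = 0.01050 m³/s
Panel 2-3: Δb = 3.6 m, d̄ = (0.15+0.30)/2 = 0.225, v̄ = (0.20+0.34)/2 = 0.27 → q = 3.6×0.225×0.27 = 0.2187 m³/s
Panel 3-4: Δb = 5.3 m, d̄ = (0.30+0.18)/2 = 0.24, v̄ = (0.34+0.29)/2 = 0.315 → q = 5.3×0.24×0.315 = 0.4007 m³/s
Panel 4-5: Δb = 1.3 m, d̄ = (0.18+0.00)/2 = 0.09, v̄ = (0.29+0.00)/2 = 0.145 → q = 1.3×0.09×0.145 = 0.01697 m³/s
Q = Σ q = 0.6468 m³/s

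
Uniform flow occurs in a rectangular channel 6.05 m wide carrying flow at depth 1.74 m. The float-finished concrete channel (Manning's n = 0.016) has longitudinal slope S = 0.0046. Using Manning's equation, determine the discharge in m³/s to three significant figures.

47.7 m³/s

A = b·y = 6.05 × 1.74 = 10.53 m²
P = b + 2y = 6.05 + 2×1.74 = 9.530 m
R = A/P = 10.53/9.530 = 1.105 m
Q = (1/n)·A·R^(2/3)·S^(1/2) = (1/0.016) × 10.53 × 1.105^(2/3) × 0.0046^(1/2) = 47.68 m³/s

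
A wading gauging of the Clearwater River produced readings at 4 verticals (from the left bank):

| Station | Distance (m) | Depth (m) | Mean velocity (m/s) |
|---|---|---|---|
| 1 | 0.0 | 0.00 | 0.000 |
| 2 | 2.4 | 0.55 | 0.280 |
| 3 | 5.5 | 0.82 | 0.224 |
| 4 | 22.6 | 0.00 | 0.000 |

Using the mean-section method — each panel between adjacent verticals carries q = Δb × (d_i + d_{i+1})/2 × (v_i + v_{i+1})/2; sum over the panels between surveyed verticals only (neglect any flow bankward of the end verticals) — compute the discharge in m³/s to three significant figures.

1.41 m³/s

Panel 1-2: Δb = 2.4 m, d̄ = (0.00+0.55)/2 = 0.275, v̄ = (0.000+0.280)/2 = 0.14 → q = 2.4×0.275×0.14 = 0.09240 m³/s
Panel 2-3: Δb = 3.1 m, d̄ = (0.55+0.82)/2 = 0.685, v̄ = (0.280+0.224)/2 = 0.252 → q = 3.1×0.685×0.252 = 0.5351 m³/s
Panel 3-4: Δb = 17.1 m, d̄ = (0.82+0.00)/2 = 0.41, v̄ = (0.224+0.000)/2 = 0.112 → q = 17.1×0.41×0.112 = 0.7852 m³/s
Q = Σ q = 1.413 m³/s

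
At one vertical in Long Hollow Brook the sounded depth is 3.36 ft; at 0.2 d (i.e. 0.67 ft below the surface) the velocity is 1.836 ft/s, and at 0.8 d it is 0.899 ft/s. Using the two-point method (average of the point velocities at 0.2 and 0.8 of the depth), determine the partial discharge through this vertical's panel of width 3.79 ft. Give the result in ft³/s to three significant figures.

v̄ = (1.836 + 0.899) / 2 = 1.368 ft/s
q = v̄ × d × w = 1.368 × 3.36 × 3.79 = 17.41 ft³/s

17.4 ft³/s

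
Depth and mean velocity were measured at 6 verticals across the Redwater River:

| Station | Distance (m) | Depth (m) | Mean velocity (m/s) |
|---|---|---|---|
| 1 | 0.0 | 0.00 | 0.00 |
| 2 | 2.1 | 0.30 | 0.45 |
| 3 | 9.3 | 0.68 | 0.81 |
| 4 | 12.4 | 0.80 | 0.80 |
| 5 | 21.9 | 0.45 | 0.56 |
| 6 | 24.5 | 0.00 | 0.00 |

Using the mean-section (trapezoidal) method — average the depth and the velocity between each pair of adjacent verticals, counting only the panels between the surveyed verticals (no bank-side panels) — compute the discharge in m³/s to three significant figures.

Panel 1-2: Δb = 2.1 m, d̄ = (0.00+0.30)/2 = 0.15, v̄ = (0.00+0.45)/2 = 0.225 → q = 2.1×0.15×0.225 = 0.07088 m³/s
Panel 2-3: Δb = 7.2 m, d̄ = (0.30+0.68)/2 = 0.49, v̄ = (0.45+0.81)/2 = 0.63 → q = 7.2×0.49×0.63 = 2.223 m³/s
Panel 3-4: Δb = 3.1 m, d̄ = (0.68+0.80)/2 = 0.74, v̄ = (0.81+0.80)/2 = 0.805 → q = 3.1×0.74×0.805 = 1.847 m³/s
Panel 4-5: Δb = 9.5 m, d̄ = (0.80+0.45)/2 = 0.625, v̄ = (0.80+0.56)/2 = 0.68 → q = 9.5×0.625×0.68 = 4.038 m³/s
Panel 5-6: Δb = 2.6 m, d̄ = (0.45+0.00)/2 = 0.225, v̄ = (0.56+0.00)/2 = 0.28 → q = 2.6×0.225×0.28 = 0.1638 m³/s
Q = Σ q = 8.341 m³/s

8.34 m³/s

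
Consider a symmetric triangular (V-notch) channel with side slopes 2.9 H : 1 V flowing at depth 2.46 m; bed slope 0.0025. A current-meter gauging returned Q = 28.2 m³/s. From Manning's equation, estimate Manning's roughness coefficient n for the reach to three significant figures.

0.0344

A = z·y² = 2.9×2.46² = 17.55 m²
P = 2y√(1+z²) = 2×2.46×√(1+2.9²) = 15.09 m
R = A/P = 17.55/15.09 = 1.163 m
n = (1/Q)·A·R^(2/3)·S^(1/2) = (1/28.2) × 17.55 × 1.106 × 0.05000 = 0.03441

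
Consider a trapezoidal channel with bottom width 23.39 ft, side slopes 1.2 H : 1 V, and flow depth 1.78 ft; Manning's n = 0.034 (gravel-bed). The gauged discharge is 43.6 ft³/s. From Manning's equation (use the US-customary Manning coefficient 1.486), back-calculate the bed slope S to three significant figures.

0.000264

A = (b + z·y)·y = (23.39 + 1.2×1.78)×1.78 = 45.44 ft²
P = b + 2y√(1+z²) = 23.39 + 2×1.78×√(1+1.2²) = 28.95 ft
R = A/P = 45.44/28.95 = 1.569 ft
S = (Q·n / (1.486·A·R^(2/3)))² = (43.6×0.034 / (1.486×45.44×1.350))² = 0.0002643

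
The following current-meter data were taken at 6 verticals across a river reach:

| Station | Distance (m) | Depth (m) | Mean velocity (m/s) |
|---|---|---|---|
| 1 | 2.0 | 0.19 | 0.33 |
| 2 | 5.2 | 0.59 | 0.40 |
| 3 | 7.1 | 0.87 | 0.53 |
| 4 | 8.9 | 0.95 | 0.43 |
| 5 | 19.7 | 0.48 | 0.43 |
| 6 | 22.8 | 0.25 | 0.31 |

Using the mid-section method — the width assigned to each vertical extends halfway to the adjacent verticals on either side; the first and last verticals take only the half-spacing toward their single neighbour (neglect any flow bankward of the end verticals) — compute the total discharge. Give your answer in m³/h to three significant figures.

w_1 = (5.2 − 2.0)/2 = 1.6 m; q_1 = 0.33 × 0.19 × 1.6 = 0.1003 m³/s
w_2 = (7.1 − 2.0)/2 = 2.55 m; q_2 = 0.40 × 0.59 × 2.55 = 0.6018 m³/s
w_3 = (8.9 − 5.2)/2 = 1.85 m; q_3 = 0.53 × 0.87 × 1.85 = 0.8530 m³/s
w_4 = (19.7 − 7.1)/2 = 6.3 m; q_4 = 0.43 × 0.95 × 6.3 = 2.574 m³/s
w_5 = (22.8 − 8.9)/2 = 6.95 m; q_5 = 0.43 × 0.48 × 6.95 = 1.434 m³/s
w_6 = (22.8 − 19.7)/2 = 1.55 m; q_6 = 0.31 × 0.25 × 1.55 = 0.1201 m³/s
Q = Σ qᵢ = 5.683 m³/s
= 5.683 × 3600 = 20460 m³/h

20500 m³/h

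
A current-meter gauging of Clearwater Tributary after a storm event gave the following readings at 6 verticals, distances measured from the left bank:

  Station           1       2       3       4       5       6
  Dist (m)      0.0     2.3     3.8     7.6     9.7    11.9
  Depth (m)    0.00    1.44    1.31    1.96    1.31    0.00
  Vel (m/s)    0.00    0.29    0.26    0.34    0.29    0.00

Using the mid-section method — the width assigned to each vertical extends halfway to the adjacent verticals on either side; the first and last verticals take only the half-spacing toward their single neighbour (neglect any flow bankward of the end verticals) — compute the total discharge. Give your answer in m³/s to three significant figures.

4.48 m³/s

w_2 = (3.8 − 0.0)/2 = 1.9 m; q_2 = 0.29 × 1.44 × 1.9 = 0.7934 m³/s
w_3 = (7.6 − 2.3)/2 = 2.65 m; q_3 = 0.26 × 1.31 × 2.65 = 0.9026 m³/s
w_4 = (9.7 − 3.8)/2 = 2.95 m; q_4 = 0.34 × 1.96 × 2.95 = 1.966 m³/s
w_5 = (11.9 − 7.6)/2 = 2.15 m; q_5 = 0.29 × 1.31 × 2.15 = 0.8168 m³/s
Stations 1, 6 contribute zero (depth or velocity is 0).
Q = Σ qᵢ = 4.479 m³/s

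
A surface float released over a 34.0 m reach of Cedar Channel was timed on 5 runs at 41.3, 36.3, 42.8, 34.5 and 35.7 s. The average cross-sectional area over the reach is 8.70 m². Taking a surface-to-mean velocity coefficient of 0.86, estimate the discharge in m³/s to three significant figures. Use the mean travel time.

6.67 m³/s

t̄ = (41.3 + 36.3 + 42.8 + 34.5 + 35.7) / 5 = 38.12 s
v_surface = L / t̄ = 34.0 / 38.12 = 0.8919 m/s
v_mean = 0.86 × 0.8919 = 0.7671 m/s
Q = A × v_mean = 8.70 × 0.7671 = 6.673 m³/s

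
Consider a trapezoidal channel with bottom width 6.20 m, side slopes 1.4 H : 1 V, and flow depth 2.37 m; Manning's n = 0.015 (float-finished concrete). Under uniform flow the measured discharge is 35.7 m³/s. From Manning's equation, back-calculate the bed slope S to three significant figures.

0.000308

A = (b + z·y)·y = (6.20 + 1.4×2.37)×2.37 = 22.56 m²
P = b + 2y√(1+z²) = 6.20 + 2×2.37×√(1+1.4²) = 14.36 m
R = A/P = 22.56/14.36 = 1.571 m
S = (Q·n / (1·A·R^(2/3)))² = (35.7×0.015 / (1×22.56×1.352))² = 0.0003085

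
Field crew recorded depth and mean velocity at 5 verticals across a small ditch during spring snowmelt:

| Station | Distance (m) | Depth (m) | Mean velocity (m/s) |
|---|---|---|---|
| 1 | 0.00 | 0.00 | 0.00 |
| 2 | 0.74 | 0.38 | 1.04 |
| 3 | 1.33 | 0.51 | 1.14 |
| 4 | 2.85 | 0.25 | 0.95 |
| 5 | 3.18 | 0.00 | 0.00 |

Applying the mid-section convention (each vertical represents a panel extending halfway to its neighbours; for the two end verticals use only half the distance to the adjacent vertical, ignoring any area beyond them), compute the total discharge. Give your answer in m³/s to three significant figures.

1.10 m³/s

w_2 = (1.33 − 0.00)/2 = 0.665 m; q_2 = 1.04 × 0.38 × 0.665 = 0.2628 m³/s
w_3 = (2.85 − 0.74)/2 = 1.055 m; q_3 = 1.14 × 0.51 × 1.055 = 0.6134 m³/s
w_4 = (3.18 − 1.33)/2 = 0.925 m; q_4 = 0.95 × 0.25 × 0.925 = 0.2197 m³/s
Stations 1, 5 contribute zero (depth or velocity is 0).
Q = Σ qᵢ = 1.096 m³/s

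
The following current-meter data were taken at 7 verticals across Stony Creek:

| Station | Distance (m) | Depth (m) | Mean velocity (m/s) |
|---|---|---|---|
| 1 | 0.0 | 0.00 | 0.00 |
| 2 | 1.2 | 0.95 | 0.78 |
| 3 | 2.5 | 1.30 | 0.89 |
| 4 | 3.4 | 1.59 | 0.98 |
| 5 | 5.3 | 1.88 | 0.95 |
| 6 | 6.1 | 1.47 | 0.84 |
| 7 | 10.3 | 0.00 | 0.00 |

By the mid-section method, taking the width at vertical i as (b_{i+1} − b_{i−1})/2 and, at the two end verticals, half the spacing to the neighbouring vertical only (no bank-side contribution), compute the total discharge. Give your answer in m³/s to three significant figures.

w_2 = (2.5 − 0.0)/2 = 1.25 m; q_2 = 0.78 × 0.95 × 1.25 = 0.9263 m³/s
w_3 = (3.4 − 1.2)/2 = 1.1 m; q_3 = 0.89 × 1.30 × 1.1 = 1.273 m³/s
w_4 = (5.3 − 2.5)/2 = 1.4 m; q_4 = 0.98 × 1.59 × 1.4 = 2.181 m³/s
w_5 = (6.1 − 3.4)/2 = 1.35 m; q_5 = 0.95 × 1.88 × 1.35 = 2.411 m³/s
w_6 = (10.3 − 5.3)/2 = 2.5 m; q_6 = 0.84 × 1.47 × 2.5 = 3.087 m³/s
Stations 1, 7 contribute zero (depth or velocity is 0).
Q = Σ qᵢ = 9.879 m³/s

9.88 m³/s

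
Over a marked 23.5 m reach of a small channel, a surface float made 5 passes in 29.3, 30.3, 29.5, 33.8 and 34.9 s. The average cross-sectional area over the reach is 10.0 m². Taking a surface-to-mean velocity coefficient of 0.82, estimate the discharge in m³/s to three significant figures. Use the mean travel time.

6.11 m³/s

t̄ = (29.3 + 30.3 + 29.5 + 33.8 + 34.9) / 5 = 31.56 s
v_surface = L / t̄ = 23.5 / 31.56 = 0.7446 m/s
v_mean = 0.82 × 0.7446 = 0.6106 m/s
Q = A × v_mean = 10.0 × 0.6106 = 6.106 m³/s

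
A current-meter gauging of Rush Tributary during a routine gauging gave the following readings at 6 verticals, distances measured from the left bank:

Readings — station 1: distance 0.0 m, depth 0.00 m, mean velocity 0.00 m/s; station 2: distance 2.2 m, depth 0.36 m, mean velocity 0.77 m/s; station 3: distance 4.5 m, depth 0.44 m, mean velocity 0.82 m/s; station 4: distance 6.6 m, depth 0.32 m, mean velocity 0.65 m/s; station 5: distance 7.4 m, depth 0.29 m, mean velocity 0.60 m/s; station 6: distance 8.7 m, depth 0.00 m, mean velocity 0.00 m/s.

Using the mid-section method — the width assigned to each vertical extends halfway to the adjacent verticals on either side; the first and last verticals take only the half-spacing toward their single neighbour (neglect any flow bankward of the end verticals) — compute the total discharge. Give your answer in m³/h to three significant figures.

6850 m³/h

w_2 = (4.5 − 0.0)/2 = 2.25 m; q_2 = 0.77 × 0.36 × 2.25 = 0.6237 m³/s
w_3 = (6.6 − 2.2)/2 = 2.2 m; q_3 = 0.82 × 0.44 × 2.2 = 0.7938 m³/s
w_4 = (7.4 − 4.5)/2 = 1.45 m; q_4 = 0.65 × 0.32 × 1.45 = 0.3016 m³/s
w_5 = (8.7 − 6.6)/2 = 1.05 m; q_5 = 0.60 × 0.29 × 1.05 = 0.1827 m³/s
Stations 1, 6 contribute zero (depth or velocity is 0).
Q = Σ qᵢ = 1.902 m³/s
= 1.902 × 3600 = 6846 m³/h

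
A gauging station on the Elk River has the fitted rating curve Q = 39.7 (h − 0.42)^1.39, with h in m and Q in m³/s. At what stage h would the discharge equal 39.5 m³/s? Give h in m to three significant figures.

h − h₀ = (Q/C)^(1/b) = (39.5/39.7)^(1/1.39) = 0.9964 m
h = 0.42 + 0.9964 = 1.416 m

1.42 m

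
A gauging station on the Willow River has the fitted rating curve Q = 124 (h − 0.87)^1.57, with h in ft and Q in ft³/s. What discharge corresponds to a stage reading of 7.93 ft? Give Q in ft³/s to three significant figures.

2670 ft³/s

Q = 124 × (7.93 − 0.87)^1.57 = 124 × 7.06^1.57 = 2667 ft³/s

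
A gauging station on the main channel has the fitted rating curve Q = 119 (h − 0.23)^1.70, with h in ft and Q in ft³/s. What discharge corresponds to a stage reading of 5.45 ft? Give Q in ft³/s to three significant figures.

1980 ft³/s

Q = 119 × (5.45 − 0.23)^1.70 = 119 × 5.22^1.70 = 1975 ft³/s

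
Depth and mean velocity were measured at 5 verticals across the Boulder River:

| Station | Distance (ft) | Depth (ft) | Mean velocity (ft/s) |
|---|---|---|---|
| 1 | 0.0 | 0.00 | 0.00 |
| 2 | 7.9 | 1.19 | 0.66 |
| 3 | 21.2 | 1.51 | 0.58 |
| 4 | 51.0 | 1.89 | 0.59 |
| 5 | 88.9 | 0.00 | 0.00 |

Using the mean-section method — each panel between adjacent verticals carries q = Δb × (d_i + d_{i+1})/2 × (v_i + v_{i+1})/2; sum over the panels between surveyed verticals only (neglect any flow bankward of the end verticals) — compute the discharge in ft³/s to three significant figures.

52.9 ft³/s

Panel 1-2: Δb = 7.9 ft, d̄ = (0.00+1.19)/2 = 0.595, v̄ = (0.00+0.66)/2 = 0.33 → q = 7.9×0.595×0.33 = 1.551 ft³/s
Panel 2-3: Δb = 13.3 ft, d̄ = (1.19+1.51)/2 = 1.35, v̄ = (0.66+0.58)/2 = 0.62 → q = 13.3×1.35×0.62 = 11.13 ft³/s
Panel 3-4: Δb = 29.8 ft, d̄ = (1.51+1.89)/2 = 1.7, v̄ = (0.58+0.59)/2 = 0.585 → q = 29.8×1.7×0.585 = 29.64 ft³/s
Panel 4-5: Δb = 37.9 ft, d̄ = (1.89+0.00)/2 = 0.945, v̄ = (0.59+0.00)/2 = 0.295 → q = 37.9×0.945×0.295 = 10.57 ft³/s
Q = Σ q = 52.88 ft³/s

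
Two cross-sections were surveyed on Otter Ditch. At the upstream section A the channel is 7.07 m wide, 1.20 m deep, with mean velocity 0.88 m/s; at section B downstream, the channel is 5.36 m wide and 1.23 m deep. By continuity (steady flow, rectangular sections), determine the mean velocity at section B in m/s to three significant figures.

Q = A₁V₁ = (7.07×1.20) × 0.88 = 7.466 m³/s
A₂ = 5.36 × 1.23 = 6.593 m²
V₂ = Q/A₂ = 7.466/6.593 = 1.132 m/s

1.13 m/s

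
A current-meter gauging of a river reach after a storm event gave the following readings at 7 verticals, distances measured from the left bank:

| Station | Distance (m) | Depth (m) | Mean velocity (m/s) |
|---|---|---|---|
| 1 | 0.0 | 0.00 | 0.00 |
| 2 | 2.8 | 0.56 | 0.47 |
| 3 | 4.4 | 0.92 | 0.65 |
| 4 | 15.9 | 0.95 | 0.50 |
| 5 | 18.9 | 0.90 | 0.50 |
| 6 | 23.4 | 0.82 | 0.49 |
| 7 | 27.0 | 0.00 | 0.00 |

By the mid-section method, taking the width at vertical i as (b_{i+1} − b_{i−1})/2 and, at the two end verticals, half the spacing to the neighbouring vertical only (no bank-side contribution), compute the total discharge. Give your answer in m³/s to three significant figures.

w_2 = (4.4 − 0.0)/2 = 2.2 m; q_2 = 0.47 × 0.56 × 2.2 = 0.5790 m³/s
w_3 = (15.9 − 2.8)/2 = 6.55 m; q_3 = 0.65 × 0.92 × 6.55 = 3.917 m³/s
w_4 = (18.9 − 4.4)/2 = 7.25 m; q_4 = 0.50 × 0.95 × 7.25 = 3.444 m³/s
w_5 = (23.4 − 15.9)/2 = 3.75 m; q_5 = 0.50 × 0.90 × 3.75 = 1.688 m³/s
w_6 = (27.0 − 18.9)/2 = 4.05 m; q_6 = 0.49 × 0.82 × 4.05 = 1.627 m³/s
Stations 1, 7 contribute zero (depth or velocity is 0).
Q = Σ qᵢ = 11.25 m³/s

11.3 m³/s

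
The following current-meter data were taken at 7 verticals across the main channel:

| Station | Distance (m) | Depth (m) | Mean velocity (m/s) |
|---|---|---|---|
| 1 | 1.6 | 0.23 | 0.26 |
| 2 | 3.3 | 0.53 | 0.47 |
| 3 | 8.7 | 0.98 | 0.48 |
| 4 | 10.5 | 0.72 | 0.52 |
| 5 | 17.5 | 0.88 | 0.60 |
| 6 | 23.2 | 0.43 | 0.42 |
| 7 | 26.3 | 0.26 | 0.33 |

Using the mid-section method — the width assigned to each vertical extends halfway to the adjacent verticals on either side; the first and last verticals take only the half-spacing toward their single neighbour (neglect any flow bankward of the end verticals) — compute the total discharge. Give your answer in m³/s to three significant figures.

8.56 m³/s

w_1 = (3.3 − 1.6)/2 = 0.85 m; q_1 = 0.26 × 0.23 × 0.85 = 0.05083 m³/s
w_2 = (8.7 − 1.6)/2 = 3.55 m; q_2 = 0.47 × 0.53 × 3.55 = 0.8843 m³/s
w_3 = (10.5 − 3.3)/2 = 3.6 m; q_3 = 0.48 × 0.98 × 3.6 = 1.693 m³/s
w_4 = (17.5 − 8.7)/2 = 4.4 m; q_4 = 0.52 × 0.72 × 4.4 = 1.647 m³/s
w_5 = (23.2 − 10.5)/2 = 6.35 m; q_5 = 0.60 × 0.88 × 6.35 = 3.353 m³/s
w_6 = (26.3 − 17.5)/2 = 4.4 m; q_6 = 0.42 × 0.43 × 4.4 = 0.7946 m³/s
w_7 = (26.3 − 23.2)/2 = 1.55 m; q_7 = 0.33 × 0.26 × 1.55 = 0.1330 m³/s
Q = Σ qᵢ = 8.556 m³/s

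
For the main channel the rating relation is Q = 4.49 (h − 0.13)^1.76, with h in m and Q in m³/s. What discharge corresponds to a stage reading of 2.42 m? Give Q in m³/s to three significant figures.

19.3 m³/s

Q = 4.49 × (2.42 − 0.13)^1.76 = 4.49 × 2.29^1.76 = 19.30 m³/s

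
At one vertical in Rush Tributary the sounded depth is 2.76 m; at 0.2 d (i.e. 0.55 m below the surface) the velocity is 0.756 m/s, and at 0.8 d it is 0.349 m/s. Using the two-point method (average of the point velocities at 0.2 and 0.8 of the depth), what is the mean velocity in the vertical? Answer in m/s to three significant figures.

0.553 m/s

v̄ = (0.756 + 0.349) / 2 = 0.5525 m/s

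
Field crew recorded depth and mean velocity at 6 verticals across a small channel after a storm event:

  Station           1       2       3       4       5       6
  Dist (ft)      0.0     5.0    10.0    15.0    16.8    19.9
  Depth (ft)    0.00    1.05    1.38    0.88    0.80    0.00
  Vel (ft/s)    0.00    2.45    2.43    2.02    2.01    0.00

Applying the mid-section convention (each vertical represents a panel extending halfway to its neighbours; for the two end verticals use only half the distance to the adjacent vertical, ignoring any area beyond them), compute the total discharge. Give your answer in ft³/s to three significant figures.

39.6 ft³/s

w_2 = (10.0 − 0.0)/2 = 5 ft; q_2 = 2.45 × 1.05 × 5 = 12.86 ft³/s
w_3 = (15.0 − 5.0)/2 = 5 ft; q_3 = 2.43 × 1.38 × 5 = 16.77 ft³/s
w_4 = (16.8 − 10.0)/2 = 3.4 ft; q_4 = 2.02 × 0.88 × 3.4 = 6.044 ft³/s
w_5 = (19.9 − 15.0)/2 = 2.45 ft; q_5 = 2.01 × 0.80 × 2.45 = 3.940 ft³/s
Stations 1, 6 contribute zero (depth or velocity is 0).
Q = Σ qᵢ = 39.61 ft³/s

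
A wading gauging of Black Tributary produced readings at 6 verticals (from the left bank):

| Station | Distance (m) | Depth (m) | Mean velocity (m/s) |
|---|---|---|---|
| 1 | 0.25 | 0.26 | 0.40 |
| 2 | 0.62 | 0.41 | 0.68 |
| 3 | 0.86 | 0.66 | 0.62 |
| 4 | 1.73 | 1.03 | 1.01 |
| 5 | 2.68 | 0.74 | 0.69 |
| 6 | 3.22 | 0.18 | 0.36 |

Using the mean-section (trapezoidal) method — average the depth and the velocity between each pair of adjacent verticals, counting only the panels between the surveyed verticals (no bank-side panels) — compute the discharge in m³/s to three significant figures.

1.59 m³/s

Panel 1-2: Δb = 0.37 m, d̄ = (0.26+0.41)/2 = 0.335, v̄ = (0.40+0.68)/2 = 0.54 → q = 0.37×0.335×0.54 = 0.06693 m³/s
Panel 2-3: Δb = 0.24 m, d̄ = (0.41+0.66)/2 = 0.535, v̄ = (0.68+0.62)/2 = 0.65 → q = 0.24×0.535×0.65 = 0.08346 m³/s
Panel 3-4: Δb = 0.87 m, d̄ = (0.66+1.03)/2 = 0.845, v̄ = (0.62+1.01)/2 = 0.815 → q = 0.87×0.845×0.815 = 0.5991 m³/s
Panel 4-5: Δb = 0.95 m, d̄ = (1.03+0.74)/2 = 0.885, v̄ = (1.01+0.69)/2 = 0.85 → q = 0.95×0.885×0.85 = 0.7146 m³/s
Panel 5-6: Δb = 0.54 m, d̄ = (0.74+0.18)/2 = 0.46, v̄ = (0.69+0.36)/2 = 0.525 → q = 0.54×0.46×0.525 = 0.1304 m³/s
Q = Σ q = 1.595 m³/s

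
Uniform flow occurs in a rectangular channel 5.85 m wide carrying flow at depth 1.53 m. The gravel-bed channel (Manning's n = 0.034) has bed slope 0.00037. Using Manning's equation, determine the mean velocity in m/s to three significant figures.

A = b·y = 5.85 × 1.53 = 8.951 m²
P = b + 2y = 5.85 + 2×1.53 = 8.910 m
R = A/P = 8.951/8.910 = 1.005 m
Q = (1/n)·A·R^(2/3)·S^(1/2) = (1/0.034) × 8.951 × 1.005^(2/3) × 0.00037^(1/2) = 5.079 m³/s
V = Q/A = 5.079/8.951 = 0.5675 m/s

0.567 m/s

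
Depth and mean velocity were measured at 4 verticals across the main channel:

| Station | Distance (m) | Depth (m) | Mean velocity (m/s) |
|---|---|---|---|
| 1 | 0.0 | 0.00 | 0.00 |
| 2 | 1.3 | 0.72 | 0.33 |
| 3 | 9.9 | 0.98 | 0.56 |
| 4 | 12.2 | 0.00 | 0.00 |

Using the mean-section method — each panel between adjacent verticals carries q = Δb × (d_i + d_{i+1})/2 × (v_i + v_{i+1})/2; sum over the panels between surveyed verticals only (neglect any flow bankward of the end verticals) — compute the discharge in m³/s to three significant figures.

Panel 1-2: Δb = 1.3 m, d̄ = (0.00+0.72)/2 = 0.36, v̄ = (0.00+0.33)/2 = 0.165 → q = 1.3×0.36×0.165 = 0.07722 m³/s
Panel 2-3: Δb = 8.6 m, d̄ = (0.72+0.98)/2 = 0.85, v̄ = (0.33+0.56)/2 = 0.445 → q = 8.6×0.85×0.445 = 3.253 m³/s
Panel 3-4: Δb = 2.3 m, d̄ = (0.98+0.00)/2 = 0.49, v̄ = (0.56+0.00)/2 = 0.28 → q = 2.3×0.49×0.28 = 0.3156 m³/s
Q = Σ q = 3.646 m³/s

3.65 m³/s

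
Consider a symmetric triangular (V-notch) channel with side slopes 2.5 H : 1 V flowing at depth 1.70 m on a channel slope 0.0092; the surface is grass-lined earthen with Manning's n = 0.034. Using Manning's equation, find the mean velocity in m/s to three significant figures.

2.41 m/s

A = z·y² = 2.5×1.70² = 7.225 m²
P = 2y√(1+z²) = 2×1.70×√(1+2.5²) = 9.155 m
R = A/P = 7.225/9.155 = 0.7892 m
Q = (1/n)·A·R^(2/3)·S^(1/2) = (1/0.034) × 7.225 × 0.7892^(2/3) × 0.0092^(1/2) = 17.41 m³/s
V = Q/A = 17.41/7.225 = 2.409 m/s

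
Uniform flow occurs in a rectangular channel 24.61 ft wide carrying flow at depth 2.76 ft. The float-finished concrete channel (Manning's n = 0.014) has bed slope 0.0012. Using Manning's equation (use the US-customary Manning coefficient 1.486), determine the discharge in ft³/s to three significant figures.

A = b·y = 24.61 × 2.76 = 67.92 ft²
P = b + 2y = 24.61 + 2×2.76 = 30.13 ft
R = A/P = 67.92/30.13 = 2.254 ft
Q = (1.486/n)·A·R^(2/3)·S^(1/2) = (1.486/0.014) × 67.92 × 2.254^(2/3) × 0.0012^(1/2) = 429.4 ft³/s

429 ft³/s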